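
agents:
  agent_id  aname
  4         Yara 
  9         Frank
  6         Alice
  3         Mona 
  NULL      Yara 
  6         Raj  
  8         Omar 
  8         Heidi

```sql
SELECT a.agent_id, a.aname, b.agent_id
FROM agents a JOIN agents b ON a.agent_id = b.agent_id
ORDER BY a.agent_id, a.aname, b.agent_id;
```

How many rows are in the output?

11

INNER JOIN keeps only pairs where the ON condition holds.
Matching on a.agent_id = b.agent_id. A NULL in a compared column never satisfies the condition.
- a[0] agent_id=4 → 1 match(es) in b → 1 row(s).
- a[1] agent_id=9 → 1 match(es) in b → 1 row(s).
- a[2] agent_id=6 → 2 match(es) in b → 2 row(s).
- a[3] agent_id=3 → 1 match(es) in b → 1 row(s).
- a[4] agent_id=NULL → no match; dropped.
- a[5] agent_id=6 → 2 match(es) in b → 2 row(s).
- a[6] agent_id=8 → 2 match(es) in b → 2 row(s).
- a[7] agent_id=8 → 2 match(es) in b → 2 row(s).
Total: 11 rows.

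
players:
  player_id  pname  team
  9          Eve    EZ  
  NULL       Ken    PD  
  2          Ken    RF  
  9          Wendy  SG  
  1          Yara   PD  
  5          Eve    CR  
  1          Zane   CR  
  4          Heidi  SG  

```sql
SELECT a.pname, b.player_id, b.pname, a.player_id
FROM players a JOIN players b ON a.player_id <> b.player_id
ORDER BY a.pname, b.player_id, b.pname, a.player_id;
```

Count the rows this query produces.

38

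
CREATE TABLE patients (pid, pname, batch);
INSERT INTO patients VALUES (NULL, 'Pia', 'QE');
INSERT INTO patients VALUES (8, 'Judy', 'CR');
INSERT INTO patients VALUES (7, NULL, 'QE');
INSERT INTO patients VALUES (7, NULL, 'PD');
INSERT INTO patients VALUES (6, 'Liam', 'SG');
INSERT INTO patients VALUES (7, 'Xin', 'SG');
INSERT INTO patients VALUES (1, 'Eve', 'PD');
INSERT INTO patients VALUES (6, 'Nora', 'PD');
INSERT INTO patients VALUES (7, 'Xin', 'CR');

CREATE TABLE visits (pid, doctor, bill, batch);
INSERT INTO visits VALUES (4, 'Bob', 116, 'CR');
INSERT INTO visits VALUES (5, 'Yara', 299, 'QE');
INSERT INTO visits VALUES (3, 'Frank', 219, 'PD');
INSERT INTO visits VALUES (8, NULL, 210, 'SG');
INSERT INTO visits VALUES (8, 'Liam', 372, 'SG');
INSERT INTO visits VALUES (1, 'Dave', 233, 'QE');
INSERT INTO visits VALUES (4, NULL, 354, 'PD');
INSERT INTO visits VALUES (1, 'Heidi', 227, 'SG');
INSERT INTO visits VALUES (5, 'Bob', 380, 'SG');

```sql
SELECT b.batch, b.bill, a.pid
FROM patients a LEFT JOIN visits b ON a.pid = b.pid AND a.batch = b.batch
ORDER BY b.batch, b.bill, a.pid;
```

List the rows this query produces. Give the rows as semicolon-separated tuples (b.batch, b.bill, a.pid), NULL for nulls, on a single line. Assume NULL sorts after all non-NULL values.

LEFT JOIN keeps every row from `patients`; unmatched rows get NULL for `visits`'s columns.
Matching on a.pid = b.pid AND a.batch = b.batch. A NULL in a compared column never satisfies the condition.
Matched pairs: 0; unmatched a rows kept: 9.

(NULL, NULL, 1); (NULL, NULL, 6); (NULL, NULL, 6); (NULL, NULL, 7); (NULL, NULL, 7); (NULL, NULL, 7); (NULL, NULL, 7); (NULL, NULL, 8); (NULL, NULL, NULL)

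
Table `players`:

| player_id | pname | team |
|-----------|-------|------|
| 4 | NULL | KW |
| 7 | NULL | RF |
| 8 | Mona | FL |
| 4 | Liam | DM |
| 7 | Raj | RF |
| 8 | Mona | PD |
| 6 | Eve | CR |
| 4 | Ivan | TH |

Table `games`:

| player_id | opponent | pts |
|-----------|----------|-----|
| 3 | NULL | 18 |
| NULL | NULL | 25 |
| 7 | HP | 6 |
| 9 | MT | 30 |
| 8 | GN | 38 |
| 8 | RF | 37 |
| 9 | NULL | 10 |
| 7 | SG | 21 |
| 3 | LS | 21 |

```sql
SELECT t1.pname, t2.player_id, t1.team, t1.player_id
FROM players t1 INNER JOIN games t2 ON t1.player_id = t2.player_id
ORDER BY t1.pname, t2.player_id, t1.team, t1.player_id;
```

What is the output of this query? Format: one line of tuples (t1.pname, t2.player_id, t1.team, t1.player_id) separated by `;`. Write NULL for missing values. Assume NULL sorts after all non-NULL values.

(Mona, 8, FL, 8); (Mona, 8, FL, 8); (Mona, 8, PD, 8); (Mona, 8, PD, 8); (Raj, 7, RF, 7); (Raj, 7, RF, 7); (NULL, 7, RF, 7); (NULL, 7, RF, 7)

INNER JOIN keeps only pairs where the ON condition holds.
Matching on t1.player_id = t2.player_id. A NULL in a compared column never satisfies the condition.
- t1 (player_id=4) has no partner → excluded.
- t1 (player_id=7) pairs with 2 row(s) of t2.
- t1 (player_id=8) pairs with 2 row(s) of t2.
- t1 (player_id=4) has no partner → excluded.
- t1 (player_id=7) pairs with 2 row(s) of t2.
- t1 (player_id=8) pairs with 2 row(s) of t2.
- t1 (player_id=6) has no partner → excluded.
- t1 (player_id=4) has no partner → excluded.
After projecting and ordering:
t1.pname | t2.player_id | t1.team | t1.player_id
Mona | 8 | FL | 8
Mona | 8 | FL | 8
Mona | 8 | PD | 8
Mona | 8 | PD | 8
Raj | 7 | RF | 7
Raj | 7 | RF | 7
NULL | 7 | RF | 7
NULL | 7 | RF | 7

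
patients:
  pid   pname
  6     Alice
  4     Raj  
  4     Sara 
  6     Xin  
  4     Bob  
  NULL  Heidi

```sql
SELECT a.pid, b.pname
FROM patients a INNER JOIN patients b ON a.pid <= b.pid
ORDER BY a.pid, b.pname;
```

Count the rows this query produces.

19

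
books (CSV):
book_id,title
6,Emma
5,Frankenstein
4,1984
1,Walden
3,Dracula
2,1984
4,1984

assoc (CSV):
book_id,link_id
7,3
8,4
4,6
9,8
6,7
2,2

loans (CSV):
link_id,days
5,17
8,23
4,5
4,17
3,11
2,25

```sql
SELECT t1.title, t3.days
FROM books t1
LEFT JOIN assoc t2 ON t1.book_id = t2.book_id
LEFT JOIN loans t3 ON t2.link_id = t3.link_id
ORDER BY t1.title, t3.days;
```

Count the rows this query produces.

7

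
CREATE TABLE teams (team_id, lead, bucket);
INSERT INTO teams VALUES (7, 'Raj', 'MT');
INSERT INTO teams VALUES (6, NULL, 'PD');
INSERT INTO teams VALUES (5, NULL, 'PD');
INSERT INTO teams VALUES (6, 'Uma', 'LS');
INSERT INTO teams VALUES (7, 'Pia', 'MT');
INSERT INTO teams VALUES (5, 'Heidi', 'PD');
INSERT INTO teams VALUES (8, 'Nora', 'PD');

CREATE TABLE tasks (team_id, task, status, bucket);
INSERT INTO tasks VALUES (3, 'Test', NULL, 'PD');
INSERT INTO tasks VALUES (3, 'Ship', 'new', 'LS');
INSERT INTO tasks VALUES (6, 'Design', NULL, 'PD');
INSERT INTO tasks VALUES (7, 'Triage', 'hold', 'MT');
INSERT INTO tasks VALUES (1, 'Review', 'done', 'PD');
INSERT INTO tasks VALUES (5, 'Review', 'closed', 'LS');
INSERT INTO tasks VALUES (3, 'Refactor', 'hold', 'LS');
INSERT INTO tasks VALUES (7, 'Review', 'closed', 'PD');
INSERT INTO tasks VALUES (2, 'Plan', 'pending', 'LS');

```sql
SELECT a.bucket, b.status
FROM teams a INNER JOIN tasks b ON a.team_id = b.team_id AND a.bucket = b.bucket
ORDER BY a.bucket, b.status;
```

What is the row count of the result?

INNER JOIN keeps only pairs where the ON condition holds.
Matching on a.team_id = b.team_id AND a.bucket = b.bucket.
- a (team_id=7, bucket=MT) pairs with 1 row(s) of b.
- a (team_id=6, bucket=PD) pairs with 1 row(s) of b.
- a (team_id=5, bucket=PD) has no partner → excluded.
- a (team_id=6, bucket=LS) has no partner → excluded.
- a (team_id=7, bucket=MT) pairs with 1 row(s) of b.
- a (team_id=5, bucket=PD) has no partner → excluded.
- a (team_id=8, bucket=PD) has no partner → excluded.
Total: 3 rows.

3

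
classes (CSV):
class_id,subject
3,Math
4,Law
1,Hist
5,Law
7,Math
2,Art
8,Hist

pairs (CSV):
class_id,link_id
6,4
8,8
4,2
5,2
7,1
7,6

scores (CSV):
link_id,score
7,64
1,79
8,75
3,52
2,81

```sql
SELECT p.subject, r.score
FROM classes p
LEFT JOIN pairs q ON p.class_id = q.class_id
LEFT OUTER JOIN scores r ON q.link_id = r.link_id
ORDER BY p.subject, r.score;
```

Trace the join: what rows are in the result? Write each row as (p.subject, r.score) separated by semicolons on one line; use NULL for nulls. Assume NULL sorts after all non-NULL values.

(Art, NULL); (Hist, 75); (Hist, NULL); (Law, 81); (Law, 81); (Math, 79); (Math, NULL); (Math, NULL)

Joins associate left-to-right: classes LEFT JOIN pairs on class_id gives 8 intermediate row(s).
Then LEFT JOIN `scores r` on link_id: each of those 8 rows is kept; rows whose q.link_id has no match in r get NULL for r's columns.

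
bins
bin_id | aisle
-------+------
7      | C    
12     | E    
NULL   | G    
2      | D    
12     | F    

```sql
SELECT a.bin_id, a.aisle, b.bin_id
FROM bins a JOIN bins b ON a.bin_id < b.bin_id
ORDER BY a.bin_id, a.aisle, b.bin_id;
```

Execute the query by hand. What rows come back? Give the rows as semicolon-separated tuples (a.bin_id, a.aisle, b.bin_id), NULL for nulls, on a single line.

INNER JOIN keeps only pairs where the ON condition holds.
Matching on a.bin_id < b.bin_id. A NULL in a compared column never satisfies the condition.
Matched pairs: 5.

(2, D, 7); (2, D, 12); (2, D, 12); (7, C, 12); (7, C, 12)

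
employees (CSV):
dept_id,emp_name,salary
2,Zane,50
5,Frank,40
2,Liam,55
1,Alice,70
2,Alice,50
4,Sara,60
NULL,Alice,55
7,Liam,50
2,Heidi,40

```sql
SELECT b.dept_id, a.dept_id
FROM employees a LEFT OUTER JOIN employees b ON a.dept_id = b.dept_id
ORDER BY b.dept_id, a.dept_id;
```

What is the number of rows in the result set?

21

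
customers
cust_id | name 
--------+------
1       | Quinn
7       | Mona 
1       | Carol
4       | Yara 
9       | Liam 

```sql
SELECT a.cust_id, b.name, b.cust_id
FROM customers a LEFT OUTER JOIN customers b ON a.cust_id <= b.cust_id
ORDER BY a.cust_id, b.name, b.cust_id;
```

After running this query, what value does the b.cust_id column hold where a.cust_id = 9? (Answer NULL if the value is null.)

9

LEFT JOIN keeps every row from `customers a`; unmatched rows get NULL for `customers b`'s columns.
Matching on a.cust_id <= b.cust_id.
Matched pairs: 16; unmatched a rows kept: 0.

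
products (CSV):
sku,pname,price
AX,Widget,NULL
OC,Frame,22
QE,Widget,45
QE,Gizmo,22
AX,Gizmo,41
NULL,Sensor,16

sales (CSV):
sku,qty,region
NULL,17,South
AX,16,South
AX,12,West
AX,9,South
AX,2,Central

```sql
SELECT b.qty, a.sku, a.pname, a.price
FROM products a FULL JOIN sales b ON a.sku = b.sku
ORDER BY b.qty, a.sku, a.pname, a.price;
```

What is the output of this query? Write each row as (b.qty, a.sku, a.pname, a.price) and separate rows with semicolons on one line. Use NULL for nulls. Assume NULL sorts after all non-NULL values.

FULL OUTER JOIN keeps every row from both sides; unmatched rows get NULL for the other side's columns.
Matching on a.sku = b.sku. A NULL in a compared column never satisfies the condition.
- a (sku=AX) pairs with 4 row(s) of b.
- a (sku=OC) has no partner → padded with NULL.
- a (sku=QE) has no partner → padded with NULL.
- a (sku=QE) has no partner → padded with NULL.
- a (sku=AX) pairs with 4 row(s) of b.
- a (sku=NULL) has no partner → padded with NULL.
- 1 row(s) from b found no a partner → padded with NULL.

(2, AX, Gizmo, 41); (2, AX, Widget, NULL); (9, AX, Gizmo, 41); (9, AX, Widget, NULL); (12, AX, Gizmo, 41); (12, AX, Widget, NULL); (16, AX, Gizmo, 41); (16, AX, Widget, NULL); (17, NULL, NULL, NULL); (NULL, OC, Frame, 22); (NULL, QE, Gizmo, 22); (NULL, QE, Widget, 45); (NULL, NULL, Sensor, 16)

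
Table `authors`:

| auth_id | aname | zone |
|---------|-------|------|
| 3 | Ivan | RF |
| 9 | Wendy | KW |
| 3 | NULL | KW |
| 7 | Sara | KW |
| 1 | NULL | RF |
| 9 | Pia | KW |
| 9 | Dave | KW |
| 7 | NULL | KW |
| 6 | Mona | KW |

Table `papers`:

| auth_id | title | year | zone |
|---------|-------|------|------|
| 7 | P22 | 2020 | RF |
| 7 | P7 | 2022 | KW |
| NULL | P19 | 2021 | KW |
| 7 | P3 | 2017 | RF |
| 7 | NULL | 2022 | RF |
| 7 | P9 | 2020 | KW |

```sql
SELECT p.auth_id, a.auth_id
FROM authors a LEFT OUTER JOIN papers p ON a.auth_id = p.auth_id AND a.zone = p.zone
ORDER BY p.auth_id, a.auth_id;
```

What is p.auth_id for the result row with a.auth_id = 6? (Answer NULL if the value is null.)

LEFT JOIN keeps every row from `authors`; unmatched rows get NULL for `papers`'s columns.
Matching on a.auth_id = p.auth_id AND a.zone = p.zone. A NULL in a compared column never satisfies the condition.
Matched pairs: 4; unmatched a rows kept: 7.

NULL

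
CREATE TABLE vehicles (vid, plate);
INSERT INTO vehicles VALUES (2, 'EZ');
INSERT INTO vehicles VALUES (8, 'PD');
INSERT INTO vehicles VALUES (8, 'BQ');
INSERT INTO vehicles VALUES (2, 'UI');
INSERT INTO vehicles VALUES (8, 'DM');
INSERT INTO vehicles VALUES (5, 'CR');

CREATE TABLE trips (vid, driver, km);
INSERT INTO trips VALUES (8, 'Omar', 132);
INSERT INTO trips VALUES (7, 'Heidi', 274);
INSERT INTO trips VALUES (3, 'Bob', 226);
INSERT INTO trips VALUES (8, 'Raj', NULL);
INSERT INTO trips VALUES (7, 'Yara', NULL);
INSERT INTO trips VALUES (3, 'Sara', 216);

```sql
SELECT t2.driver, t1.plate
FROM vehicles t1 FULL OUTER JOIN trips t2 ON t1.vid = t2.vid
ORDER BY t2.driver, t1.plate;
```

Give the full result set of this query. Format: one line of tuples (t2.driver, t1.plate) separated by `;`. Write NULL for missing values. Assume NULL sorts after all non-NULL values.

(Bob, NULL); (Heidi, NULL); (Omar, BQ); (Omar, DM); (Omar, PD); (Raj, BQ); (Raj, DM); (Raj, PD); (Sara, NULL); (Yara, NULL); (NULL, CR); (NULL, EZ); (NULL, UI)

FULL OUTER JOIN keeps every row from both sides; unmatched rows get NULL for the other side's columns.
Matching on t1.vid = t2.vid.
- t1 (vid=2) has no partner → padded with NULL.
- t1 (vid=8) pairs with 2 row(s) of t2.
- t1 (vid=8) pairs with 2 row(s) of t2.
- t1 (vid=2) has no partner → padded with NULL.
- t1 (vid=8) pairs with 2 row(s) of t2.
- t1 (vid=5) has no partner → padded with NULL.
- 4 t2 row(s) had no t1 match → kept, t1 columns NULL.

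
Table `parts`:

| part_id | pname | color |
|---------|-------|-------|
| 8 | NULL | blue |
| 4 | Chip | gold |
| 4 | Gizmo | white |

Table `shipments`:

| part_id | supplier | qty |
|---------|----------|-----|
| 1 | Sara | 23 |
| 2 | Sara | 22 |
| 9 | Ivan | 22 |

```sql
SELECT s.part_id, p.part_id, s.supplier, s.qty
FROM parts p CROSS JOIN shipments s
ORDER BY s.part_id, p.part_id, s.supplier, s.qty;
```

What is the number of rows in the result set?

CROSS JOIN pairs every row of `parts` with every row of `shipments`: 3 × 3 = 9 rows.

9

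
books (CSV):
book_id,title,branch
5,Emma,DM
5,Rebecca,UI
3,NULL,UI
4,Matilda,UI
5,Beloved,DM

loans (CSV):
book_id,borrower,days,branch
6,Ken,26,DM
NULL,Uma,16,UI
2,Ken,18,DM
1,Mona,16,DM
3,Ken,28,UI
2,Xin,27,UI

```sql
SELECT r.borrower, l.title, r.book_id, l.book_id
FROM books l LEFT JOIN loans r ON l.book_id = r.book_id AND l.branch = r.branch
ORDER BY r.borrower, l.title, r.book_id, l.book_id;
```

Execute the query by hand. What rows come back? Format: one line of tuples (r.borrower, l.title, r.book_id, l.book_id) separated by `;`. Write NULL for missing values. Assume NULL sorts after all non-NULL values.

(Ken, NULL, 3, 3); (NULL, Beloved, NULL, 5); (NULL, Emma, NULL, 5); (NULL, Matilda, NULL, 4); (NULL, Rebecca, NULL, 5)

LEFT JOIN keeps every row from `books`; unmatched rows get NULL for `loans`'s columns.
Matching on l.book_id = r.book_id AND l.branch = r.branch. A NULL in a compared column never satisfies the condition.
- l[0] book_id=5, branch=DM → no match; kept with NULLs on the r side.
- l[1] book_id=5, branch=UI → no match; kept with NULLs on the r side.
- l[2] book_id=3, branch=UI → 1 match(es) in r → 1 row(s).
- l[3] book_id=4, branch=UI → no match; kept with NULLs on the r side.
- l[4] book_id=5, branch=DM → no match; kept with NULLs on the r side.
After projecting and ordering:
r.borrower | l.title | r.book_id | l.book_id
Ken | NULL | 3 | 3
NULL | Beloved | NULL | 5
NULL | Emma | NULL | 5
NULL | Matilda | NULL | 4
NULL | Rebecca | NULL | 5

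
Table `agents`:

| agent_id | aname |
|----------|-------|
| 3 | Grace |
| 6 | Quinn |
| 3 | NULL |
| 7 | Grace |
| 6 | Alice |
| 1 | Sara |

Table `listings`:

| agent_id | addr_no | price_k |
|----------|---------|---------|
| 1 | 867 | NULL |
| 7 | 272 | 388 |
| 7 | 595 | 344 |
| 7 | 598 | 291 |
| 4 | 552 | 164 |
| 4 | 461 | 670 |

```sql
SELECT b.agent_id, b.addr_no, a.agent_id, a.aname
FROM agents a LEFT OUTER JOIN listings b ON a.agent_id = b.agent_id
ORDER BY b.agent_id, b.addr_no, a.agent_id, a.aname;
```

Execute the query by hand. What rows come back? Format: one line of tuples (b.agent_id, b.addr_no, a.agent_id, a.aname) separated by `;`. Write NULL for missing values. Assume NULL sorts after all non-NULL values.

(1, 867, 1, Sara); (7, 272, 7, Grace); (7, 595, 7, Grace); (7, 598, 7, Grace); (NULL, NULL, 3, Grace); (NULL, NULL, 3, NULL); (NULL, NULL, 6, Alice); (NULL, NULL, 6, Quinn)

LEFT JOIN keeps every row from `agents`; unmatched rows get NULL for `listings`'s columns.
Matching on a.agent_id = b.agent_id.
- a row (agent_id=3): no match → kept, b columns NULL.
- a row (agent_id=6): no match → kept, b columns NULL.
- a row (agent_id=3): no match → kept, b columns NULL.
- a row (agent_id=7): matches 3 b row(s) → 3 output row(s).
- a row (agent_id=6): no match → kept, b columns NULL.
- a row (agent_id=1): matches 1 b row(s) → 1 output row(s).
After projecting and ordering:
b.agent_id | b.addr_no | a.agent_id | a.aname
1 | 867 | 1 | Sara
7 | 272 | 7 | Grace
7 | 595 | 7 | Grace
7 | 598 | 7 | Grace
NULL | NULL | 3 | Grace
NULL | NULL | 3 | NULL
NULL | NULL | 6 | Alice
NULL | NULL | 6 | Quinn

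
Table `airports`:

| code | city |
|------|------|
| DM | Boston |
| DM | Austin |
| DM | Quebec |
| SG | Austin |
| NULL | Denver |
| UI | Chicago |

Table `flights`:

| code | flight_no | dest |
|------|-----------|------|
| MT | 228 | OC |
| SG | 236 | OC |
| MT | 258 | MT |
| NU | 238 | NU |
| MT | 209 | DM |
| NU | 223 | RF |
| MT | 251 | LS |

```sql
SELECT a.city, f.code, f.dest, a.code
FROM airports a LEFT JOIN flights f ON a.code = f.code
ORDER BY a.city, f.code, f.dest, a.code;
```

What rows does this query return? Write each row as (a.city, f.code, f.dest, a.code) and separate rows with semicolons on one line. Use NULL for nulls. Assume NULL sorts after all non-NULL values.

LEFT JOIN keeps every row from `airports`; unmatched rows get NULL for `flights`'s columns.
Matching on a.code = f.code. A NULL in a compared column never satisfies the condition.
- code=DM: no f row matches, row kept with f columns NULL.
- code=DM: no f row matches, row kept with f columns NULL.
- code=DM: no f row matches, row kept with f columns NULL.
- code=SG: 1 matching f row(s), so 1 row(s) emitted.
- code=NULL: no f row matches, row kept with f columns NULL.
- code=UI: no f row matches, row kept with f columns NULL.
After projecting and ordering:
a.city | f.code | f.dest | a.code
Austin | SG | OC | SG
Austin | NULL | NULL | DM
Boston | NULL | NULL | DM
Chicago | NULL | NULL | UI
Denver | NULL | NULL | NULL
Quebec | NULL | NULL | DM

(Austin, SG, OC, SG); (Austin, NULL, NULL, DM); (Boston, NULL, NULL, DM); (Chicago, NULL, NULL, UI); (Denver, NULL, NULL, NULL); (Quebec, NULL, NULL, DM)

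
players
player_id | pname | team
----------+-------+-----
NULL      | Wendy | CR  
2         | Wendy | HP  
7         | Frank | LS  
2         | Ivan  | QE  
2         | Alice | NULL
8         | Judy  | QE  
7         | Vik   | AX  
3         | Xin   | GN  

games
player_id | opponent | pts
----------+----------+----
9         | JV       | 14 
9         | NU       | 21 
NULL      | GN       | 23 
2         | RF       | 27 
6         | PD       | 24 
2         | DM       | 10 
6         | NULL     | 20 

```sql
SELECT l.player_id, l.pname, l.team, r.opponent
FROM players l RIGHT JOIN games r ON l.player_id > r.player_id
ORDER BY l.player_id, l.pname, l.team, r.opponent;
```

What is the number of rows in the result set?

RIGHT JOIN keeps every row from `games`; unmatched rows get NULL for `players`'s columns.
Matching on l.player_id > r.player_id. A NULL in a compared column never satisfies the condition.
Matched pairs: 14; unmatched r rows kept: 3.
Total: 14 matched + 3 padded = 17 rows.

17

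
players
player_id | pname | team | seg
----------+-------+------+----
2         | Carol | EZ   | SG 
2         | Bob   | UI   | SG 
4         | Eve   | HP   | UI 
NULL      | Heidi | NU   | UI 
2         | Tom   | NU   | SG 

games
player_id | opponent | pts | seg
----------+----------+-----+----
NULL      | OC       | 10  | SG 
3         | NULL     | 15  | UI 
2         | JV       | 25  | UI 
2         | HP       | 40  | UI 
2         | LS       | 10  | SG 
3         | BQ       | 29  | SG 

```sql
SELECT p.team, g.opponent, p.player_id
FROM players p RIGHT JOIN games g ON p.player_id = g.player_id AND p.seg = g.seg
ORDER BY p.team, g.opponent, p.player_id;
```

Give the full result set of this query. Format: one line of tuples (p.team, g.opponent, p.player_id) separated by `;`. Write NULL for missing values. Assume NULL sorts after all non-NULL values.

(EZ, LS, 2); (NU, LS, 2); (UI, LS, 2); (NULL, BQ, NULL); (NULL, HP, NULL); (NULL, JV, NULL); (NULL, OC, NULL); (NULL, NULL, NULL)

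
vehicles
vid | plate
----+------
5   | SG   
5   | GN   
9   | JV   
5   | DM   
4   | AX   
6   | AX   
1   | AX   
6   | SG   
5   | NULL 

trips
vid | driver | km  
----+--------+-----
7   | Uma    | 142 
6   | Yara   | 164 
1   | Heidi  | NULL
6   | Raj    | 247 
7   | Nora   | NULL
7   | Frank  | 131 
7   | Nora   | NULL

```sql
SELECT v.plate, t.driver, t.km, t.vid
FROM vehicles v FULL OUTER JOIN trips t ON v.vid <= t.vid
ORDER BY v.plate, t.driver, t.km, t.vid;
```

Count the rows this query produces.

50

FULL OUTER JOIN keeps every row from both sides; unmatched rows get NULL for the other side's columns.
Matching on v.vid <= t.vid.
- vid=5: 6 matching t row(s), so 6 row(s) emitted.
- vid=5: 6 matching t row(s), so 6 row(s) emitted.
- vid=9: no t row matches, row kept with t columns NULL.
- vid=5: 6 matching t row(s), so 6 row(s) emitted.
- vid=4: 6 matching t row(s), so 6 row(s) emitted.
- vid=6: 6 matching t row(s), so 6 row(s) emitted.
- vid=1: 7 matching t row(s), so 7 row(s) emitted.
- vid=6: 6 matching t row(s), so 6 row(s) emitted.
- vid=5: 6 matching t row(s), so 6 row(s) emitted.
Total: 49 matched + 1 padded = 50 rows.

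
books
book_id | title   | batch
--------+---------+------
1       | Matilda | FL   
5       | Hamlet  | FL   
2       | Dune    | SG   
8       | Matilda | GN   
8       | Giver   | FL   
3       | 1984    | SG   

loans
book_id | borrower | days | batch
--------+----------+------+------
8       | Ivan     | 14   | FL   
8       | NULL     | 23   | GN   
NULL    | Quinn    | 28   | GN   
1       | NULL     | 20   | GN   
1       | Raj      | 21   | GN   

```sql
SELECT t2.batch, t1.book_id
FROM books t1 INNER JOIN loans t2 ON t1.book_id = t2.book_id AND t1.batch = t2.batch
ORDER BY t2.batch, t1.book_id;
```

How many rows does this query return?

2

INNER JOIN keeps only pairs where the ON condition holds.
Matching on t1.book_id = t2.book_id AND t1.batch = t2.batch. A NULL in a compared column never satisfies the condition.
- book_id=1, batch=FL: no matching t2 row, dropped.
- book_id=5, batch=FL: no matching t2 row, dropped.
- book_id=2, batch=SG: no matching t2 row, dropped.
- book_id=8, batch=GN: 1 matching t2 row(s), so 1 row(s) emitted.
- book_id=8, batch=FL: 1 matching t2 row(s), so 1 row(s) emitted.
- book_id=3, batch=SG: no matching t2 row, dropped.
Total: 2 rows.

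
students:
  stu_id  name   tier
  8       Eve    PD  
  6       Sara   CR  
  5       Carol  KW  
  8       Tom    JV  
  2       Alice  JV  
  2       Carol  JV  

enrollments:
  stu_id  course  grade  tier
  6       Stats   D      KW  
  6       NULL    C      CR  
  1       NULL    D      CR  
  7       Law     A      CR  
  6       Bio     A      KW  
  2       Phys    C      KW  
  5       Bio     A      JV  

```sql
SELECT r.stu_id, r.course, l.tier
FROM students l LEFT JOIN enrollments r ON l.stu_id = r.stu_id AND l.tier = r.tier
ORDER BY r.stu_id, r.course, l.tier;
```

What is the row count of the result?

6

LEFT JOIN keeps every row from `students`; unmatched rows get NULL for `enrollments`'s columns.
Matching on l.stu_id = r.stu_id AND l.tier = r.tier.
- l[0] stu_id=8, tier=PD → no match; kept with NULLs on the r side.
- l[1] stu_id=6, tier=CR → 1 match(es) in r → 1 row(s).
- l[2] stu_id=5, tier=KW → no match; kept with NULLs on the r side.
- l[3] stu_id=8, tier=JV → no match; kept with NULLs on the r side.
- l[4] stu_id=2, tier=JV → no match; kept with NULLs on the r side.
- l[5] stu_id=2, tier=JV → no match; kept with NULLs on the r side.
Total: 1 matched + 5 padded = 6 rows.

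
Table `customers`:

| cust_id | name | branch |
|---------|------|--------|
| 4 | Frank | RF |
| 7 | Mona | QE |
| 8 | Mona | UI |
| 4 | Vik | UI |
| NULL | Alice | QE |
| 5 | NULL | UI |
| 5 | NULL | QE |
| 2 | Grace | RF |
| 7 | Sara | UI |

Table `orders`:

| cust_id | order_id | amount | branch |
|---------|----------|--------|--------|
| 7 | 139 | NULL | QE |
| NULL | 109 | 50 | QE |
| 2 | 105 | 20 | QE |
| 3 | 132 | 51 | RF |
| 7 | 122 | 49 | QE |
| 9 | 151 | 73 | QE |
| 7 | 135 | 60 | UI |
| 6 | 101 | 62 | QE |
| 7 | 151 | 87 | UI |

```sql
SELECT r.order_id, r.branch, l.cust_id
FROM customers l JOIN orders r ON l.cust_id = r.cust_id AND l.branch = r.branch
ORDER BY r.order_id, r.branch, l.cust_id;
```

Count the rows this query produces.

INNER JOIN keeps only pairs where the ON condition holds.
Matching on l.cust_id = r.cust_id AND l.branch = r.branch. A NULL in a compared column never satisfies the condition.
Matched pairs: 4.
Total: 4 rows.

4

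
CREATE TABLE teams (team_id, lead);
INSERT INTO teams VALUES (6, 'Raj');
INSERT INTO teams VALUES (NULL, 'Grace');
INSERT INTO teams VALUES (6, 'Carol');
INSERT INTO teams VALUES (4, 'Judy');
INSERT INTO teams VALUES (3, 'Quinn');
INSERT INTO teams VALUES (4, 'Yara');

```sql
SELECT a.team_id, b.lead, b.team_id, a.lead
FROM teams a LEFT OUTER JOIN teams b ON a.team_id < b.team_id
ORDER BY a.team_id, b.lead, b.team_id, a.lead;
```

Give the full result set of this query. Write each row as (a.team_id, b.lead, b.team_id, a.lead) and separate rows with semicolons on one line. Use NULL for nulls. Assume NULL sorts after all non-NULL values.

(3, Carol, 6, Quinn); (3, Judy, 4, Quinn); (3, Raj, 6, Quinn); (3, Yara, 4, Quinn); (4, Carol, 6, Judy); (4, Carol, 6, Yara); (4, Raj, 6, Judy); (4, Raj, 6, Yara); (6, NULL, NULL, Carol); (6, NULL, NULL, Raj); (NULL, NULL, NULL, Grace)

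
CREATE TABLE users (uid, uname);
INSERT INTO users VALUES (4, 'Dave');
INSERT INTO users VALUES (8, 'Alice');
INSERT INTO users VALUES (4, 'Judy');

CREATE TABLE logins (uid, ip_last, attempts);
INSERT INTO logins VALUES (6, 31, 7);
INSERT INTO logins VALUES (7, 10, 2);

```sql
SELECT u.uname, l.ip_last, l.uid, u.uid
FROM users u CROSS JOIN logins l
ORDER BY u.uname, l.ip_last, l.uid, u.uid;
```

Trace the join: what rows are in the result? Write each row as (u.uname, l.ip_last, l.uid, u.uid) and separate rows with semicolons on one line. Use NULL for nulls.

CROSS JOIN pairs every row of `users` with every row of `logins`: 3 × 2 = 6 rows.
After projecting and ordering:
u.uname | l.ip_last | l.uid | u.uid
Alice | 10 | 7 | 8
Alice | 31 | 6 | 8
Dave | 10 | 7 | 4
Dave | 31 | 6 | 4
Judy | 10 | 7 | 4
Judy | 31 | 6 | 4

(Alice, 10, 7, 8); (Alice, 31, 6, 8); (Dave, 10, 7, 4); (Dave, 31, 6, 4); (Judy, 10, 7, 4); (Judy, 31, 6, 4)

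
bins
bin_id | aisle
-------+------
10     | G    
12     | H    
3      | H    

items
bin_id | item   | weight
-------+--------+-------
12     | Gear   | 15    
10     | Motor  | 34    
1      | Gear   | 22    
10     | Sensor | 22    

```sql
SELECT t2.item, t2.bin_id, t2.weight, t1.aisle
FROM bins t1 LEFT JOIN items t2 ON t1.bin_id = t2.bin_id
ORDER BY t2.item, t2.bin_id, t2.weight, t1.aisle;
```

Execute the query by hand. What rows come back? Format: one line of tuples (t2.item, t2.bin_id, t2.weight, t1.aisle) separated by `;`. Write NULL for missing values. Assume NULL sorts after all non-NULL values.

(Gear, 12, 15, H); (Motor, 10, 34, G); (Sensor, 10, 22, G); (NULL, NULL, NULL, H)

LEFT JOIN keeps every row from `bins`; unmatched rows get NULL for `items`'s columns.
Matching on t1.bin_id = t2.bin_id.
- t1 row (bin_id=10): matches 2 t2 row(s) → 2 output row(s).
- t1 row (bin_id=12): matches 1 t2 row(s) → 1 output row(s).
- t1 row (bin_id=3): no match → kept, t2 columns NULL.
After projecting and ordering:
t2.item | t2.bin_id | t2.weight | t1.aisle
Gear | 12 | 15 | H
Motor | 10 | 34 | G
Sensor | 10 | 22 | G
NULL | NULL | NULL | H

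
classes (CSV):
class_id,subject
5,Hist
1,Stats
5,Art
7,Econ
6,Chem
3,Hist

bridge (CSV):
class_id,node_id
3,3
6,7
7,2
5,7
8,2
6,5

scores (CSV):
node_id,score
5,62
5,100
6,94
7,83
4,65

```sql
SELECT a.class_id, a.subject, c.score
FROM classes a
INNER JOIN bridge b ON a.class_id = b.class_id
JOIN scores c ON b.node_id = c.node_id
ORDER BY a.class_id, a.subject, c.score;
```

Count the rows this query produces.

5

Step 1 — a INNER JOIN b on class_id → 6 row(s).
Then INNER JOIN `scores c` on node_id: keep only rows whose b.node_id appears in c.
Result: 5 row(s).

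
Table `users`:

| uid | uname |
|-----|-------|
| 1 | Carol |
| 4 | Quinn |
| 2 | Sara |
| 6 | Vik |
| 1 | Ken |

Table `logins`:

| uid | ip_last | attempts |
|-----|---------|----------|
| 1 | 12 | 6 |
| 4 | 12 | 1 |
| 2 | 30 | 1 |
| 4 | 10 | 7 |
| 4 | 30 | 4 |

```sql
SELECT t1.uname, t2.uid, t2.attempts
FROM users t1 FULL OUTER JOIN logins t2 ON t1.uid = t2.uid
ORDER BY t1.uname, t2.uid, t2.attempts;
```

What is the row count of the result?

7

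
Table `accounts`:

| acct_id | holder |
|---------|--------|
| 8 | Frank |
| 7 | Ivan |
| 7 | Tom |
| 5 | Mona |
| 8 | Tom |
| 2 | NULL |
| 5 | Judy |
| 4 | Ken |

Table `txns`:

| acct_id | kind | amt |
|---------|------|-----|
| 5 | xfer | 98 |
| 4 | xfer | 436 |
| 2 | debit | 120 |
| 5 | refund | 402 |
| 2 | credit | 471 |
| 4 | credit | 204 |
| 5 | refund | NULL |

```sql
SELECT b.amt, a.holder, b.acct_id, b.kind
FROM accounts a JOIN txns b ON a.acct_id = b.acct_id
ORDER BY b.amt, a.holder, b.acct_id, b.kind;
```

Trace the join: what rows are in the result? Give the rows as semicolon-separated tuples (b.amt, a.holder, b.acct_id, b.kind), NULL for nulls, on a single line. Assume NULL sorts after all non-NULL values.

(98, Judy, 5, xfer); (98, Mona, 5, xfer); (120, NULL, 2, debit); (204, Ken, 4, credit); (402, Judy, 5, refund); (402, Mona, 5, refund); (436, Ken, 4, xfer); (471, NULL, 2, credit); (NULL, Judy, 5, refund); (NULL, Mona, 5, refund)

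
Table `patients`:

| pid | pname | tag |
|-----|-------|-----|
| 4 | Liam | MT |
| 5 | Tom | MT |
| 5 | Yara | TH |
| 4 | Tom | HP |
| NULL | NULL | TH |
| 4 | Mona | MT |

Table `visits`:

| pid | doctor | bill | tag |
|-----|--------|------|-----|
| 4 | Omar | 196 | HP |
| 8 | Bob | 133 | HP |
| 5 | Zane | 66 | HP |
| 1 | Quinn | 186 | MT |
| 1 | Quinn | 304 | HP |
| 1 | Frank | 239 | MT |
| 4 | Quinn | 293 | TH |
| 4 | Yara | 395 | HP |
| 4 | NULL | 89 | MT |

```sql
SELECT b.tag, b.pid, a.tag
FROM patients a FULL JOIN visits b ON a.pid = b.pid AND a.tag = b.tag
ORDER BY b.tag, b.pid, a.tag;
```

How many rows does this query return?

13

FULL OUTER JOIN keeps every row from both sides; unmatched rows get NULL for the other side's columns.
Matching on a.pid = b.pid AND a.tag = b.tag. A NULL in a compared column never satisfies the condition.
- a (pid=4, tag=MT) pairs with 1 row(s) of b.
- a (pid=5, tag=MT) has no partner → padded with NULL.
- a (pid=5, tag=TH) has no partner → padded with NULL.
- a (pid=4, tag=HP) pairs with 2 row(s) of b.
- a (pid=NULL, tag=TH) has no partner → padded with NULL.
- a (pid=4, tag=MT) pairs with 1 row(s) of b.
- 6 row(s) from b found no a partner → padded with NULL.
Total: 4 matched + 9 padded = 13 rows.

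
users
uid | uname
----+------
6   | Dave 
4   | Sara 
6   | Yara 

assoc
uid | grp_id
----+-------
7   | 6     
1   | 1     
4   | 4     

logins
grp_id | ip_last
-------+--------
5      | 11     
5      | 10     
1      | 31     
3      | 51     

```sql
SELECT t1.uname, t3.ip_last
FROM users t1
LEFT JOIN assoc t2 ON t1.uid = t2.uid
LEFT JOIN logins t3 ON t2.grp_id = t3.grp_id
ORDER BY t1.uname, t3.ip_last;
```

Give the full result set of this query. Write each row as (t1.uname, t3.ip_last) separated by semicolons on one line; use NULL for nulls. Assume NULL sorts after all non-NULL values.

Step 1 — t1 LEFT JOIN t2 on uid → 3 row(s).
Then LEFT JOIN `logins t3` on grp_id: each of those 3 rows is kept; rows whose t2.grp_id has no match in t3 get NULL for t3's columns.

(Dave, NULL); (Sara, NULL); (Yara, NULL)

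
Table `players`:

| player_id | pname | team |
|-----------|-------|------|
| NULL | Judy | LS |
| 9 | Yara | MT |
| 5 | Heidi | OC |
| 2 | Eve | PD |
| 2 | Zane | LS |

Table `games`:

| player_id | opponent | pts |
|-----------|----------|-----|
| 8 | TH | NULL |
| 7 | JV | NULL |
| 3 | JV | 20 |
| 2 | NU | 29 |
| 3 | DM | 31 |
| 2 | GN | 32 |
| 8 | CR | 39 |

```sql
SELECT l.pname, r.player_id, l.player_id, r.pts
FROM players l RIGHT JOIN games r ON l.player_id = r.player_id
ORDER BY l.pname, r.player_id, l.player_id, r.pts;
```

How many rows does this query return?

RIGHT JOIN keeps every row from `games`; unmatched rows get NULL for `players`'s columns.
Matching on l.player_id = r.player_id. A NULL in a compared column never satisfies the condition.
Matched pairs: 4; unmatched r rows kept: 5.
Total: 4 matched + 5 padded = 9 rows.

9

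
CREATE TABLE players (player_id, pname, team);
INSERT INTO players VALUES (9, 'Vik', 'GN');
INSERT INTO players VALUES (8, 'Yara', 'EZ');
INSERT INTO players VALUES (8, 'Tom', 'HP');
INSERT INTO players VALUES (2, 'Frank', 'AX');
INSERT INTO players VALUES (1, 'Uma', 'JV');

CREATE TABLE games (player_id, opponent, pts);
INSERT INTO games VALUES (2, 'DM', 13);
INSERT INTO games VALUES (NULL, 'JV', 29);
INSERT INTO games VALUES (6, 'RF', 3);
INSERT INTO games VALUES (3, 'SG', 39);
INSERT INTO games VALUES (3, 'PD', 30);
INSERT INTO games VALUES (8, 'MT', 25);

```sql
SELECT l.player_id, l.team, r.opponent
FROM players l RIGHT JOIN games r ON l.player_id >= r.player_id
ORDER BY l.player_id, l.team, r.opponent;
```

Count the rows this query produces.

17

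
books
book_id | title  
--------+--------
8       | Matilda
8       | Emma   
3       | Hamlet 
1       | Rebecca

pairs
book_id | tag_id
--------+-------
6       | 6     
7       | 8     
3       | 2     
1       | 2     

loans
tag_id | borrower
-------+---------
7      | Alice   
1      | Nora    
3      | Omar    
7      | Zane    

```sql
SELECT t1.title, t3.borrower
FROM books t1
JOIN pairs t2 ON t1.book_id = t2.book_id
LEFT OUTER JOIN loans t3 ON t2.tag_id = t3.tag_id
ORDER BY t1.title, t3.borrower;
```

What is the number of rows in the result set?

Joins associate left-to-right: books INNER JOIN pairs on book_id gives 2 intermediate row(s).
Then LEFT JOIN `loans t3` on tag_id: each of those 2 rows is kept; rows whose t2.tag_id has no match in t3 get NULL for t3's columns.
Result: 2 row(s).

2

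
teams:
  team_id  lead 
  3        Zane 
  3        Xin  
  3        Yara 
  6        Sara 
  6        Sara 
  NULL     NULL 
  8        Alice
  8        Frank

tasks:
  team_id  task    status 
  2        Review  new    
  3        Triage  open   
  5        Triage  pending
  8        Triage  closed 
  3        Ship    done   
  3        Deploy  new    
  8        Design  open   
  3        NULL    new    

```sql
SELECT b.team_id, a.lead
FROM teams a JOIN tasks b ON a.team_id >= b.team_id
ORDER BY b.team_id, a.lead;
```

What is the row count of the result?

INNER JOIN keeps only pairs where the ON condition holds.
Matching on a.team_id >= b.team_id. A NULL in a compared column never satisfies the condition.
- a[0] team_id=3 → 5 match(es) in b → 5 row(s).
- a[1] team_id=3 → 5 match(es) in b → 5 row(s).
- a[2] team_id=3 → 5 match(es) in b → 5 row(s).
- a[3] team_id=6 → 6 match(es) in b → 6 row(s).
- a[4] team_id=6 → 6 match(es) in b → 6 row(s).
- a[5] team_id=NULL → no match; dropped.
- a[6] team_id=8 → 8 match(es) in b → 8 row(s).
- a[7] team_id=8 → 8 match(es) in b → 8 row(s).
Total: 43 rows.

43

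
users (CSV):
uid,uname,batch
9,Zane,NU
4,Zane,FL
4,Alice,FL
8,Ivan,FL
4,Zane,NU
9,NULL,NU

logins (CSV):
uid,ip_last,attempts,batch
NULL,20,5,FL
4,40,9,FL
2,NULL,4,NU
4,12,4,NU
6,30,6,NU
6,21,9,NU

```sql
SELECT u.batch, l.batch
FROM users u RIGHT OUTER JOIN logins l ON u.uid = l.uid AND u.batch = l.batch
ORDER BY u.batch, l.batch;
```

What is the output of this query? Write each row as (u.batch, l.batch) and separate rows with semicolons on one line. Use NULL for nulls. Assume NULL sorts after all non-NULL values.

(FL, FL); (FL, FL); (NU, NU); (NULL, FL); (NULL, NU); (NULL, NU); (NULL, NU)

RIGHT JOIN keeps every row from `logins`; unmatched rows get NULL for `users`'s columns.
Matching on u.uid = l.uid AND u.batch = l.batch. A NULL in a compared column never satisfies the condition.
- u[0] uid=9, batch=NU → no match.
- u[1] uid=4, batch=FL → 1 match(es) in l → 1 row(s).
- u[2] uid=4, batch=FL → 1 match(es) in l → 1 row(s).
- u[3] uid=8, batch=FL → no match.
- u[4] uid=4, batch=NU → 1 match(es) in l → 1 row(s).
- u[5] uid=9, batch=NU → no match.
- 4 l row(s) had no u match → kept, u columns NULL.
After projecting and ordering:
u.batch | l.batch
FL | FL
FL | FL
NU | NU
NULL | FL
NULL | NU
NULL | NU
NULL | NU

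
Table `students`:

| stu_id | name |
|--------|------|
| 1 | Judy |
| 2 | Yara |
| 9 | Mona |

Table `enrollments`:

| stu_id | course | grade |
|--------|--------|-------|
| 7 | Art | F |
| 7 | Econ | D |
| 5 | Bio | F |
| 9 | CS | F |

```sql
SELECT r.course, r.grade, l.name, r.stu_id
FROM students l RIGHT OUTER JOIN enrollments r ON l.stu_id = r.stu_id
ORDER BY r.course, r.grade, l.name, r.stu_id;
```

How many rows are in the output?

4

RIGHT JOIN keeps every row from `enrollments`; unmatched rows get NULL for `students`'s columns.
Matching on l.stu_id = r.stu_id.
- l[0] stu_id=1 → no match.
- l[1] stu_id=2 → no match.
- l[2] stu_id=9 → 1 match(es) in r → 1 row(s).
- 3 r row(s) had no l match → kept, l columns NULL.
Total: 1 matched + 3 padded = 4 rows.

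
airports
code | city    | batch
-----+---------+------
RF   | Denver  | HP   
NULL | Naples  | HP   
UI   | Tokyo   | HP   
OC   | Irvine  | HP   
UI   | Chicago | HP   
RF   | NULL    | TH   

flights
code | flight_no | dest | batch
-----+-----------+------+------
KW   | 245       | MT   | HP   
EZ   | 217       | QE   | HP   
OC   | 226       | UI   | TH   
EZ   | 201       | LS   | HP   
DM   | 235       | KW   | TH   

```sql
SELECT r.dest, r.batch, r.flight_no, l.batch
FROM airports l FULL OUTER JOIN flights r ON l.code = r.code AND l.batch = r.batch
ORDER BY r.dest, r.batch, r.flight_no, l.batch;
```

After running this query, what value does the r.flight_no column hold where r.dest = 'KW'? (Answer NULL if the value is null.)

235

FULL OUTER JOIN keeps every row from both sides; unmatched rows get NULL for the other side's columns.
Matching on l.code = r.code AND l.batch = r.batch. A NULL in a compared column never satisfies the condition.
- code=RF, batch=HP: no r row matches, row kept with r columns NULL.
- code=NULL, batch=HP: no r row matches, row kept with r columns NULL.
- code=UI, batch=HP: no r row matches, row kept with r columns NULL.
- code=OC, batch=HP: no r row matches, row kept with r columns NULL.
- code=UI, batch=HP: no r row matches, row kept with r columns NULL.
- code=RF, batch=TH: no r row matches, row kept with r columns NULL.
- 5 row(s) from r found no l partner → padded with NULL.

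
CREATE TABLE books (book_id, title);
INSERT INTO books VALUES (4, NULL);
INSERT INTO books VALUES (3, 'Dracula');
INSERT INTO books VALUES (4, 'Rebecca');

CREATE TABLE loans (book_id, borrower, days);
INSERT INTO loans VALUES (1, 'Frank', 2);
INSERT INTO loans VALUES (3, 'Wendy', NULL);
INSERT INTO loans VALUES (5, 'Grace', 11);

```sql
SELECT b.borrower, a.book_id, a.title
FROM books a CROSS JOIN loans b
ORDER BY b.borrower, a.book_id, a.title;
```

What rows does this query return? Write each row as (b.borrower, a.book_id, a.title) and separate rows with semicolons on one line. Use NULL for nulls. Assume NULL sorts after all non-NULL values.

(Frank, 3, Dracula); (Frank, 4, Rebecca); (Frank, 4, NULL); (Grace, 3, Dracula); (Grace, 4, Rebecca); (Grace, 4, NULL); (Wendy, 3, Dracula); (Wendy, 4, Rebecca); (Wendy, 4, NULL)

CROSS JOIN pairs every row of `books` with every row of `loans`: 3 × 3 = 9 rows.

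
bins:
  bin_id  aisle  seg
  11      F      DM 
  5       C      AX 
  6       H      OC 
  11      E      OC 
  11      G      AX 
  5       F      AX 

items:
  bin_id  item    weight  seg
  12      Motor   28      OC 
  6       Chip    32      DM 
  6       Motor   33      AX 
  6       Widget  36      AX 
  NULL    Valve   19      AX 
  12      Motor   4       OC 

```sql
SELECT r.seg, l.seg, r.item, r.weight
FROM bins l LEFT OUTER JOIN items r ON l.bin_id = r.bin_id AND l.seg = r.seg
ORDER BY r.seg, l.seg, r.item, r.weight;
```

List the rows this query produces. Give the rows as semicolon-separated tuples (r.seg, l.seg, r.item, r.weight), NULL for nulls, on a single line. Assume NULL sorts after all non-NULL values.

LEFT JOIN keeps every row from `bins`; unmatched rows get NULL for `items`'s columns.
Matching on l.bin_id = r.bin_id AND l.seg = r.seg. A NULL in a compared column never satisfies the condition.
- l[0] bin_id=11, seg=DM → no match; kept with NULLs on the r side.
- l[1] bin_id=5, seg=AX → no match; kept with NULLs on the r side.
- l[2] bin_id=6, seg=OC → no match; kept with NULLs on the r side.
- l[3] bin_id=11, seg=OC → no match; kept with NULLs on the r side.
- l[4] bin_id=11, seg=AX → no match; kept with NULLs on the r side.
- l[5] bin_id=5, seg=AX → no match; kept with NULLs on the r side.
After projecting and ordering:
r.seg | l.seg | r.item | r.weight
NULL | AX | NULL | NULL
NULL | AX | NULL | NULL
NULL | AX | NULL | NULL
NULL | DM | NULL | NULL
NULL | OC | NULL | NULL
NULL | OC | NULL | NULL

(NULL, AX, NULL, NULL); (NULL, AX, NULL, NULL); (NULL, AX, NULL, NULL); (NULL, DM, NULL, NULL); (NULL, OC, NULL, NULL); (NULL, OC, NULL, NULL)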